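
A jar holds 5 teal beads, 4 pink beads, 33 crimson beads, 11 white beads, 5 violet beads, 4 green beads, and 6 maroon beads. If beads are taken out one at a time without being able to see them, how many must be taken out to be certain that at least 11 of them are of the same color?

45

In the worst case we take at most 10 of each color, but all 5 teal, all 4 pink, all 5 violet, all 4 green, and all 6 maroon (fewer than 10), giving 5 + 4 + 10 + 10 + 5 + 4 + 6 = 44.
One more bead then forces some color to 11, so 44 + 1 = 45.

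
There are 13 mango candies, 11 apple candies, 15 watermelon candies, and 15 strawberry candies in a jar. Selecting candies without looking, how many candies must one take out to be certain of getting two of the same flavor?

Treat the 4 flavors as pigeonholes.
The worst case takes 1 candy of each flavor without reaching 2 of any: 4 × 1 = 4.
The next candy must bring some flavor to 2, so 4 + 1 = 5.

5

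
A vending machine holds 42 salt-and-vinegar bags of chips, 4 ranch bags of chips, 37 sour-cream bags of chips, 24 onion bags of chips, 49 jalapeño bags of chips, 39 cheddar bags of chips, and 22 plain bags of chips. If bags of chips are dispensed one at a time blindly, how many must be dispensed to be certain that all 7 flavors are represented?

The hardest flavor to obtain is ranch: we could draw every other bag of chips first — 217 − 4 = 213 bags of chips — without a single ranch one.
The next draw must be ranch, so 213 + 1 = 214.

214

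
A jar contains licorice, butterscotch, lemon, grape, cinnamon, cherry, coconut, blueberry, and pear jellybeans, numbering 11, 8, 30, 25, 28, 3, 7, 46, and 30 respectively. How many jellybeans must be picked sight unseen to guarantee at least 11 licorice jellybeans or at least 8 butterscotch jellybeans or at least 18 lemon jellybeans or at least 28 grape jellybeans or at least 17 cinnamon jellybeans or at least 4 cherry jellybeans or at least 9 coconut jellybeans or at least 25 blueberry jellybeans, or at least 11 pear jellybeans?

Each of the 9 flavors has its own threshold; avoid all of them simultaneously.
The worst case stops just short of every target: 10 licorice, 7 butterscotch, 17 lemon, all 25 grape, 16 cinnamon, 3 cherry, all 7 coconut, 24 blueberry, 10 pear — 10 + 7 + 17 + 25 + 16 + 3 + 7 + 24 + 10 = 119 jellybeans.
One more jellybean must push some flavor to its target, so 119 + 1 = 120.

120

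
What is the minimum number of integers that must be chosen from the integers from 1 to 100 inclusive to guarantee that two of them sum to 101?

51

Partition {1, …, 100} into 50 pairs: {1,100}, {2,99}, …, {50,51}.
Choosing 50 integers — say the integers 1 through 50 — takes one from each pair and avoids the property.
Choosing 51 forces two into the same pair by pigeonhole, and those sum to 101. So 51.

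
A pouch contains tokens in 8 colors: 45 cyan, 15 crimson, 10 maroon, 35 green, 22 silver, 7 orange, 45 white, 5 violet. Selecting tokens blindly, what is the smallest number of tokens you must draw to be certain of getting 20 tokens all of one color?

114

Treat the 8 colors as pigeonholes.
In the worst case we take at most 19 of each color, but all 15 crimson, all 10 maroon, all 7 orange, and all 5 violet (fewer than 19), giving 19 + 15 + 10 + 19 + 19 + 7 + 19 + 5 = 113.
One more token then forces some color to 20, so 113 + 1 = 114.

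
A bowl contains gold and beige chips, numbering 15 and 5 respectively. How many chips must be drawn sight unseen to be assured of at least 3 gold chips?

8

The worst case draws every non-gold chip first: 5.
The next 3 draws are then forced to be gold, giving 5 + 3 = 8.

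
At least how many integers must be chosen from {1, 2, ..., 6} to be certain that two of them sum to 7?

Partition {1, …, 6} into 3 pairs: {1,6}, {2,5}, …, {3,4}.
Choosing 3 integers — say the integers 1 through 3 — takes one from each pair and avoids the property.
Choosing 4 forces two into the same pair by pigeonhole, and those sum to 7. So 4.

4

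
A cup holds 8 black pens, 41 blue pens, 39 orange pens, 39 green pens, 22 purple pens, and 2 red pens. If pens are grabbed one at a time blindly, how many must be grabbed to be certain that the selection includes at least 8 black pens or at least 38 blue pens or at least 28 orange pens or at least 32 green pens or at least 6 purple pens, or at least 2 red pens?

Each of the 6 ink colors has its own threshold; avoid all of them simultaneously.
The worst case stops just short of every target: 7 black, 37 blue, 27 orange, 31 green, 5 purple, 1 red — 7 + 37 + 27 + 31 + 5 + 1 = 108 pens.
One more pen must push some ink color to its target, so 108 + 1 = 109.

109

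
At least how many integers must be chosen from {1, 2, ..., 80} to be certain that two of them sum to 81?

Partition {1, …, 80} into 40 pairs: {1,80}, {2,79}, …, {40,41}.
Choosing 40 integers — say the integers 1 through 40 — takes one from each pair and avoids the property.
Choosing 41 forces two into the same pair by pigeonhole, and those sum to 81. So 41.

41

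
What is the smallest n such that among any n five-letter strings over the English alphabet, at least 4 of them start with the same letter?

There are 26 possible first letters acting as pigeonholes.
With 26 × 3 = 78 five-letter strings over the English alphabet we could place exactly 3 in each, with no class reaching 4.
One more forces some class to hold 4, so 78 + 1 = 79.

79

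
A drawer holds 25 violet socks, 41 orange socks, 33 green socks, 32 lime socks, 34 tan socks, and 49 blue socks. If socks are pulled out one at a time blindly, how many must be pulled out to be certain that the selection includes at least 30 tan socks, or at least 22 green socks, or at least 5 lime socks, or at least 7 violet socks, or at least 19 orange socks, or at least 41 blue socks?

119

The worst case stops just short of every target: 6 violet, 18 orange, 21 green, 4 lime, 29 tan, 40 blue — 6 + 18 + 21 + 4 + 29 + 40 = 118 socks.
One more sock must push some color to its target, so 118 + 1 = 119.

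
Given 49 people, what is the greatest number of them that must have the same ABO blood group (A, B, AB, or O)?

There are 4 ABO blood groups, which serve as the pigeonholes.
If each of the 4 ABO blood groups held at most 12, the total would be at most 4 × 12 = 48 < 49, a contradiction.
So at least one holds ⌈49/4⌉ = 13.

13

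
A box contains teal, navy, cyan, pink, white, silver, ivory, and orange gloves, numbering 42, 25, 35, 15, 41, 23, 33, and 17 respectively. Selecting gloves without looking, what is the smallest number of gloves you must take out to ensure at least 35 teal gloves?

224

The worst case draws every non-teal glove first: 25 + 35 + 15 + 41 + 23 + 33 + 17 = 189.
The next 35 draws are then forced to be teal, giving 189 + 35 = 224.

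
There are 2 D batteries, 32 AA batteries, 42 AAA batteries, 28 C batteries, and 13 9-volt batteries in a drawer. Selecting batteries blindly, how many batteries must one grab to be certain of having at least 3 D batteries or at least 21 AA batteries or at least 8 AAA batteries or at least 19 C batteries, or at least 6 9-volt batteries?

Each of the 5 types has its own threshold; avoid all of them simultaneously.
The worst case stops just short of every target: 2 D, 20 AA, 7 AAA, 18 C, 5 9-volt — 2 + 20 + 7 + 18 + 5 = 52 batteries.
One more battery must push some type to its target, so 52 + 1 = 53.

53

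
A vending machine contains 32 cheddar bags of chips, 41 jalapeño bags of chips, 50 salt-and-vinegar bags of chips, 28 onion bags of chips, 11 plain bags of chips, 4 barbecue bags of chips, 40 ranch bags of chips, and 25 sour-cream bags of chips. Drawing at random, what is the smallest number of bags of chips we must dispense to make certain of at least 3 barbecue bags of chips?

To avoid barbecue bags of chips as long as possible, exhaust the other 7 flavors first.
The worst case draws every non-barbecue bag of chips first: 32 + 41 + 50 + 28 + 11 + 40 + 25 = 227.
The next 3 draws are then forced to be barbecue, giving 227 + 3 = 230.

230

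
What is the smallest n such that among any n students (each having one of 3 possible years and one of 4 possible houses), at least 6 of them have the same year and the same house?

61

There are 3 × 4 = 12 (year, house) combinations acting as pigeonholes.
With 12 × 5 = 60 students we could place exactly 5 in each, with no (year, house) pair reaching 6.
One more forces some (year, house) pair to hold 6, so 60 + 1 = 61.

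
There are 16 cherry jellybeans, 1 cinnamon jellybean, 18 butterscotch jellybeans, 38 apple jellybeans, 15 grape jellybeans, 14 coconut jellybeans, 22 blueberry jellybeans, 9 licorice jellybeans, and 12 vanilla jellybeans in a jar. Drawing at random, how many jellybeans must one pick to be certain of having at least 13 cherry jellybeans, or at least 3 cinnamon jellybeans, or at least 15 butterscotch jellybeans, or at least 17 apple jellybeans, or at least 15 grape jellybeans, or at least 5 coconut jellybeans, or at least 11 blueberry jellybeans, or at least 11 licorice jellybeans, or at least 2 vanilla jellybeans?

Each of the 9 flavors has its own threshold; avoid all of them simultaneously.
The worst case stops just short of every target: 12 cherry, all 1 cinnamon, 14 butterscotch, 16 apple, 14 grape, 4 coconut, 10 blueberry, all 9 licorice, 1 vanilla — 12 + 1 + 14 + 16 + 14 + 4 + 10 + 9 + 1 = 81 jellybeans.
One more jellybean must push some flavor to its target, so 81 + 1 = 82.

82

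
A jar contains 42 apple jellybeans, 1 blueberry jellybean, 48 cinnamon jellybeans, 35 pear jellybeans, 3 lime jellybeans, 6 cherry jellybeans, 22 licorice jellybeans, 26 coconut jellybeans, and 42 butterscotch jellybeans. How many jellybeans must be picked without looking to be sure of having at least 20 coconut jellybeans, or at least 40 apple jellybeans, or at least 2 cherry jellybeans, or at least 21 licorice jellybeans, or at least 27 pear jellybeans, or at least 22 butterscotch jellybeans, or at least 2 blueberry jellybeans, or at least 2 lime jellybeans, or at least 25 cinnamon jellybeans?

The worst case stops just short of every target: 39 apple, 1 blueberry, 24 cinnamon, 26 pear, 1 lime, 1 cherry, 20 licorice, 19 coconut, 21 butterscotch — 39 + 1 + 24 + 26 + 1 + 1 + 20 + 19 + 21 = 152 jellybeans.
One more jellybean must push some flavor to its target, so 152 + 1 = 153.

153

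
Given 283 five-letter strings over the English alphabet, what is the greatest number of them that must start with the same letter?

There are 26 possible first letters, which serve as the pigeonholes.
If each of the 26 possible first letters held at most 10, the total would be at most 26 × 10 = 260 < 283, a contradiction.
So at least one holds ⌈283/26⌉ = 11.

11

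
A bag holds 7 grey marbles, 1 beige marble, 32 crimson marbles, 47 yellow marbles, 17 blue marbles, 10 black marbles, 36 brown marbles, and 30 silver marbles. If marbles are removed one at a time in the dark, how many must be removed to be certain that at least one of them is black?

The worst case draws every non-black marble first: 7 + 1 + 32 + 47 + 17 + 36 + 30 = 170.
The next draw is then forced to be black, giving 170 + 1 = 171.

171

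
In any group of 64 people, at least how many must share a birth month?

6

There are 12 months of the year, which serve as the pigeonholes.
If each of the 12 months of the year held at most 5, the total would be at most 12 × 5 = 60 < 64, a contradiction.
So at least one holds ⌈64/12⌉ = 6.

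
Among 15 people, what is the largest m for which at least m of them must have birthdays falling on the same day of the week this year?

There are 7 days of the week, which serve as the pigeonholes.
If each of the 7 days of the week held at most 2, the total would be at most 7 × 2 = 14 < 15, a contradiction.
So at least one holds ⌈15/7⌉ = 3.

3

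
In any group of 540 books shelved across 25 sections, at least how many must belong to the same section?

22

The 540 books fall into 25 sections.
If each of the 25 sections held at most 21, the total would be at most 25 × 21 = 525 < 540, a contradiction.
So at least one holds ⌈540/25⌉ = 22.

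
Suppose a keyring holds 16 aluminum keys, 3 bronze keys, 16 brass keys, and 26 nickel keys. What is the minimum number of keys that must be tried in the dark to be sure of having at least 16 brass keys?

61

To avoid brass keys as long as possible, exhaust the other 3 types first.
The worst case draws every non-brass key first: 16 + 3 + 26 = 45.
The next 16 draws are then forced to be brass, giving 45 + 16 = 61.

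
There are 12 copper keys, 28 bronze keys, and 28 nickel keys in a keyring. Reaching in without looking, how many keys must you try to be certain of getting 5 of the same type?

13

Treat the 3 types as pigeonholes.
The worst case takes 4 keys of each type without reaching 5 of any: 3 × 4 = 12.
The next key must bring some type to 5, so 12 + 1 = 13.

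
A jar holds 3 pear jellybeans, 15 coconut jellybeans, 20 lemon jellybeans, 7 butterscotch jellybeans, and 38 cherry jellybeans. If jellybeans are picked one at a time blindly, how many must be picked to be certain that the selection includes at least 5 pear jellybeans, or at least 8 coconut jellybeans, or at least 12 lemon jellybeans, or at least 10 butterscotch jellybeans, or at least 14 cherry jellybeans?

42

Each of the 5 flavors has its own threshold; avoid all of them simultaneously.
The worst case stops just short of every target: all 3 pear, 7 coconut, 11 lemon, all 7 butterscotch, 13 cherry — 3 + 7 + 11 + 7 + 13 = 41 jellybeans.
One more jellybean must push some flavor to its target, so 41 + 1 = 42.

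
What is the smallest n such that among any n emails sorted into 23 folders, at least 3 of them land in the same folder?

There are 23 folders acting as pigeonholes.
With 23 × 2 = 46 emails we could place exactly 2 in each, with no class reaching 3.
One more forces some class to hold 3, so 46 + 1 = 47.

47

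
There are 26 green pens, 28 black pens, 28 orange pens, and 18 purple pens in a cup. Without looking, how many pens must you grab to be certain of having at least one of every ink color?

83

The hardest ink color to obtain is purple: we could draw every other pen first — 100 − 18 = 82 pens — without a single purple one.
The next draw must be purple, so 82 + 1 = 83.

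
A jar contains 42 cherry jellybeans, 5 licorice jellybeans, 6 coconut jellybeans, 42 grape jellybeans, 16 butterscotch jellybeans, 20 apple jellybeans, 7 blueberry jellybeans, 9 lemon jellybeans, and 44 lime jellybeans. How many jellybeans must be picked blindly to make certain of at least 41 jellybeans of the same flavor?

In the worst case we take at most 40 of each flavor, but all 5 licorice, all 6 coconut, all 16 butterscotch, all 20 apple, all 7 blueberry, and all 9 lemon (fewer than 40), giving 40 + 5 + 6 + 40 + 16 + 20 + 7 + 9 + 40 = 183.
One more jellybean then forces some flavor to 41, so 183 + 1 = 184.

184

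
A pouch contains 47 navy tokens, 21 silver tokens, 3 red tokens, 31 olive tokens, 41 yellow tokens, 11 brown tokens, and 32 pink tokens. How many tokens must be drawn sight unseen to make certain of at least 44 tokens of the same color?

183

In the worst case we take at most 43 of each color, but all 21 silver, all 3 red, all 31 olive, all 41 yellow, all 11 brown, and all 32 pink (fewer than 43), giving 43 + 21 + 3 + 31 + 41 + 11 + 32 = 182.
One more token then forces some color to 44, so 182 + 1 = 183.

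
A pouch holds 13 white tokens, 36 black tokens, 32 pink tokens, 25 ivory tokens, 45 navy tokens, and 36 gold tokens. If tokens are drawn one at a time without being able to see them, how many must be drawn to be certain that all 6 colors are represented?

175

The hardest color to obtain is white: we could draw every other token first — 187 − 13 = 174 tokens — without a single white one.
The next draw must be white, so 174 + 1 = 175.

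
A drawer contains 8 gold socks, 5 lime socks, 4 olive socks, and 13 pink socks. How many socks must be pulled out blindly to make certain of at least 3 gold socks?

25

The worst case draws every non-gold sock first: 5 + 4 + 13 = 22.
The next 3 draws are then forced to be gold, giving 22 + 3 = 25.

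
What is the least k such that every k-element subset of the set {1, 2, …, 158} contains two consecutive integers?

80

Partition {1, …, 158} into 79 pairs: {1,2}, {3,4}, …, {157,158}.
Choosing 79 integers — say the 79 even numbers 2, 4, …, 158 — takes one from each pair and avoids the property.
Choosing 80 forces two into the same pair by pigeonhole, and those are consecutive. So 80.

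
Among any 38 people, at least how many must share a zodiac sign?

There are 12 zodiac signs, which serve as the pigeonholes.
If each of the 12 zodiac signs held at most 3, the total would be at most 12 × 3 = 36 < 38, a contradiction.
So at least one holds ⌈38/12⌉ = 4.

4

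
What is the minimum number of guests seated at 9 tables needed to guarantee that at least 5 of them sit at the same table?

There are 9 tables acting as pigeonholes.
With 9 × 4 = 36 guests we could place exactly 4 in each, with no class reaching 5.
One more forces some class to hold 5, so 36 + 1 = 37.

37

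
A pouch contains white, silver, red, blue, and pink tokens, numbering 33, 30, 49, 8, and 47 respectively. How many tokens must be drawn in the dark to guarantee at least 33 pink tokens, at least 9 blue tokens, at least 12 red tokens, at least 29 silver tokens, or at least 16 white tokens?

Each of the 5 colors has its own threshold; avoid all of them simultaneously.
The worst case stops just short of every target: 15 white, 28 silver, 11 red, 8 blue, 32 pink — 15 + 28 + 11 + 8 + 32 = 94 tokens.
One more token must push some color to its target, so 94 + 1 = 95.

95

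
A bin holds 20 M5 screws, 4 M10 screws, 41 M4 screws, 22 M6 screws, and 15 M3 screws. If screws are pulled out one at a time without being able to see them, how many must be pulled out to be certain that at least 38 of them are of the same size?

99

In the worst case we take at most 37 of each size, but all 20 M5, all 4 M10, all 22 M6, and all 15 M3 (fewer than 37), giving 20 + 4 + 37 + 22 + 15 = 98.
One more screw then forces some size to 38, so 98 + 1 = 99.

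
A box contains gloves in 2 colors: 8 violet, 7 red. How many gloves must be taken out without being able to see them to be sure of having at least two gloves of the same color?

3

Treat the 2 colors as pigeonholes.
The worst case takes 1 glove of each color without reaching 2 of any: 2 × 1 = 2.
The next glove must bring some color to 2, so 2 + 1 = 3.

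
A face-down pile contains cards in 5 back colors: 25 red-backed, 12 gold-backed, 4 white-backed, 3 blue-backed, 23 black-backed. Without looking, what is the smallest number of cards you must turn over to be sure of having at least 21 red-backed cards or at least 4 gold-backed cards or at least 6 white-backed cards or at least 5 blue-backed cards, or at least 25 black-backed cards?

54

The worst case stops just short of every target: 20 red-backed, 3 gold-backed, all 4 white-backed, all 3 blue-backed, all 23 black-backed — 20 + 3 + 4 + 3 + 23 = 53 cards.
One more card must push some back color to its target, so 53 + 1 = 54.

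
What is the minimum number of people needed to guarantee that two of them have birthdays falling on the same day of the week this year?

8

There are 7 days of the week acting as pigeonholes.
With 7 people we could place one in each, avoiding any repeat.
One more forces some class to hold 2, so 7 + 1 = 8.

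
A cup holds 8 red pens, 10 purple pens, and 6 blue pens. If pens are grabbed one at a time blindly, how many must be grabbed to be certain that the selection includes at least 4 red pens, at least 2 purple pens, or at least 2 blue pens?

6

Each of the 3 ink colors has its own threshold; avoid all of them simultaneously.
The worst case stops just short of every target: 3 red, 1 purple, 1 blue — 3 + 1 + 1 = 5 pens.
One more pen must push some ink color to its target, so 5 + 1 = 6.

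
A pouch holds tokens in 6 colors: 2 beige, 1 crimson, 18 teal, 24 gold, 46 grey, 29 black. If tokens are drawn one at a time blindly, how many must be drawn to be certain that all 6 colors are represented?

The hardest color to obtain is crimson: we could draw every other token first — 120 − 1 = 119 tokens — without a single crimson one.
The next draw must be crimson, so 119 + 1 = 120.

120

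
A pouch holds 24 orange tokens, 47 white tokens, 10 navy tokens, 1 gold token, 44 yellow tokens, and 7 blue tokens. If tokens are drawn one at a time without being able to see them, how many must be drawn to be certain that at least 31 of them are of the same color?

103

In the worst case we take at most 30 of each color, but all 24 orange, all 10 navy, all 1 gold, and all 7 blue (fewer than 30), giving 24 + 30 + 10 + 1 + 30 + 7 = 102.
One more token then forces some color to 31, so 102 + 1 = 103.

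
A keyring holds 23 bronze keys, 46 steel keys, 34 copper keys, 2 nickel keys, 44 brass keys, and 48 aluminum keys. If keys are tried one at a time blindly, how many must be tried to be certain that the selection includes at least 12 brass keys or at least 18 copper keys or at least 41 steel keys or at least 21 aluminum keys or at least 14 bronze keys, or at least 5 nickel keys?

Each of the 6 types has its own threshold; avoid all of them simultaneously.
The worst case stops just short of every target: 13 bronze, 40 steel, 17 copper, all 2 nickel, 11 brass, 20 aluminum — 13 + 40 + 17 + 2 + 11 + 20 = 103 keys.
One more key must push some type to its target, so 103 + 1 = 104.

104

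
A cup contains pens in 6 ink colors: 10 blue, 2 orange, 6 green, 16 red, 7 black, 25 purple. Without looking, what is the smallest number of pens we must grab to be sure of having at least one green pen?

The worst case draws every non-green pen first: 10 + 2 + 16 + 7 + 25 = 60.
The next draw is then forced to be green, giving 60 + 1 = 61.

61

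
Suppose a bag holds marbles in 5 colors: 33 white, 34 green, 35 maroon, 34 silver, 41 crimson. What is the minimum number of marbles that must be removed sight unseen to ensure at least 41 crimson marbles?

The worst case draws every non-crimson marble first: 33 + 34 + 35 + 34 = 136.
The next 41 draws are then forced to be crimson, giving 136 + 41 = 177.

177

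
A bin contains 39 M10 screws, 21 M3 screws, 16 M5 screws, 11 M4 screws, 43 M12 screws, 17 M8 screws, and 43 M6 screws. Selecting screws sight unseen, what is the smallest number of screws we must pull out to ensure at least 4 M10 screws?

155

To avoid M10 screws as long as possible, exhaust the other 6 sizes first.
The worst case draws every non-M10 screw first: 21 + 16 + 11 + 43 + 17 + 43 = 151.
The next 4 draws are then forced to be M10, giving 151 + 4 = 155.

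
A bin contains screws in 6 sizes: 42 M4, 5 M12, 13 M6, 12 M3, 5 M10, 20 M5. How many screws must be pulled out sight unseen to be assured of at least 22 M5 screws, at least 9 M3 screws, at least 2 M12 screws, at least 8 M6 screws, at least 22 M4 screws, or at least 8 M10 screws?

The worst case stops just short of every target: 21 M4, 1 M12, 7 M6, 8 M3, all 5 M10, all 20 M5 — 21 + 1 + 7 + 8 + 5 + 20 = 62 screws.
One more screw must push some size to its target, so 62 + 1 = 63.

63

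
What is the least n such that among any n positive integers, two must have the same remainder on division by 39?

Two integers differ by a multiple of 39 exactly when they share a remainder mod 39.
There are 39 residue classes mod 39, so 39 integers can all lie in distinct classes.
One more integer must repeat a residue, giving a difference divisible by 39. So n = 39 + 1 = 40.

40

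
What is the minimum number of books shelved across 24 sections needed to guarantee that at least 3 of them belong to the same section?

There are 24 sections acting as pigeonholes.
With 24 × 2 = 48 books we could place exactly 2 in each, with no class reaching 3.
One more forces some class to hold 3, so 48 + 1 = 49.

49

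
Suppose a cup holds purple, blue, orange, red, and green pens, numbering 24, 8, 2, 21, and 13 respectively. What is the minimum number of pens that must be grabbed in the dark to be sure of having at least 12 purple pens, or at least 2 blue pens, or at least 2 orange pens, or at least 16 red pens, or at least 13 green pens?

41

The worst case stops just short of every target: 11 purple, 1 blue, 1 orange, 15 red, 12 green — 11 + 1 + 1 + 15 + 12 = 40 pens.
One more pen must push some ink color to its target, so 40 + 1 = 41.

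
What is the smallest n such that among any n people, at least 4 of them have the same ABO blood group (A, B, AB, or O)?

There are 4 ABO blood groups acting as pigeonholes.
With 4 × 3 = 12 people we could place exactly 3 in each, with no class reaching 4.
One more forces some class to hold 4, so 12 + 1 = 13.

13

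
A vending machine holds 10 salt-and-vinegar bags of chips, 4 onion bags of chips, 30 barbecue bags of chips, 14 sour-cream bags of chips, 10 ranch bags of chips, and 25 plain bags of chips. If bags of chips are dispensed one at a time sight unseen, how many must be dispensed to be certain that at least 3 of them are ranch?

The worst case draws every non-ranch bag of chips first: 10 + 4 + 30 + 14 + 25 = 83.
The next 3 draws are then forced to be ranch, giving 83 + 3 = 86.

86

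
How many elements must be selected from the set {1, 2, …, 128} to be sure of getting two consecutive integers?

65

Partition {1, …, 128} into 64 pairs: {1,2}, {3,4}, …, {127,128}.
Choosing 64 integers — say the 64 even numbers 2, 4, …, 128 — takes one from each pair and avoids the property.
Choosing 65 forces two into the same pair by pigeonhole, and those are consecutive. So 65.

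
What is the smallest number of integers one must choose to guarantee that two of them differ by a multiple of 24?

Two integers differ by a multiple of 24 exactly when they share a remainder mod 24.
There are 24 residue classes mod 24, so 24 integers can all lie in distinct classes.
One more integer must repeat a residue, giving a difference divisible by 24. So n = 24 + 1 = 25.

25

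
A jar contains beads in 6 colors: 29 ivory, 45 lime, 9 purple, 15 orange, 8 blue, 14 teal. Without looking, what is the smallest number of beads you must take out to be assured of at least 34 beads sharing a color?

Treat the 6 colors as pigeonholes.
In the worst case we take at most 33 of each color, but all 29 ivory, all 9 purple, all 15 orange, all 8 blue, and all 14 teal (fewer than 33), giving 29 + 33 + 9 + 15 + 8 + 14 = 108.
One more bead then forces some color to 34, so 108 + 1 = 109.

109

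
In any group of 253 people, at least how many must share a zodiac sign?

If each of the 12 zodiac signs held at most 21, the total would be at most 12 × 21 = 252 < 253, a contradiction.
So at least one holds ⌈253/12⌉ = 22.

22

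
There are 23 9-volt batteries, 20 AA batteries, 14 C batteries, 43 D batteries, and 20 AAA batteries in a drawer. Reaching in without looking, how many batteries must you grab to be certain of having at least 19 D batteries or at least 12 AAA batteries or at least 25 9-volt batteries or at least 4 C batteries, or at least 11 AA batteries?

66

The worst case stops just short of every target: all 23 9-volt, 10 AA, 3 C, 18 D, 11 AAA — 23 + 10 + 3 + 18 + 11 = 65 batteries.
One more battery must push some type to its target, so 65 + 1 = 66.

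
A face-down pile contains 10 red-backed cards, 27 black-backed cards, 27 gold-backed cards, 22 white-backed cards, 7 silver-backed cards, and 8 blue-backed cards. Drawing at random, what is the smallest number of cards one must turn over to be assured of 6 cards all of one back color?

The worst case takes 5 cards of each back color without reaching 6 of any: 6 × 5 = 30.
The next card must bring some back color to 6, so 30 + 1 = 31.

31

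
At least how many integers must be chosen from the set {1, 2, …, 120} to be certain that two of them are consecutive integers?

61

Partition {1, …, 120} into 60 pairs: {1,2}, {3,4}, …, {119,120}.
Choosing 60 integers — say the 60 even numbers 2, 4, …, 120 — takes one from each pair and avoids the property.
Choosing 61 forces two into the same pair by pigeonhole, and those are consecutive. So 61.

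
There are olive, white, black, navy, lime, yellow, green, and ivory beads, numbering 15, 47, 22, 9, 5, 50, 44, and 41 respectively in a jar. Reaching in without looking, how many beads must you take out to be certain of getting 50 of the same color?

Treat the 8 colors as pigeonholes.
In the worst case we take at most 49 of each color, but all 15 olive, all 47 white, all 22 black, all 9 navy, all 5 lime, all 44 green, and all 41 ivory (fewer than 49), giving 15 + 47 + 22 + 9 + 5 + 49 + 44 + 41 = 232.
One more bead then forces some color to 50, so 232 + 1 = 233.

233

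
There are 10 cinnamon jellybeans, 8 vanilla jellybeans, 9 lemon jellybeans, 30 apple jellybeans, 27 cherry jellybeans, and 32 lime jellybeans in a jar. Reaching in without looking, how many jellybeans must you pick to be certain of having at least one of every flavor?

109

The hardest flavor to obtain is vanilla: we could draw every other jellybean first — 116 − 8 = 108 jellybeans — without a single vanilla one.
The next draw must be vanilla, so 108 + 1 = 109.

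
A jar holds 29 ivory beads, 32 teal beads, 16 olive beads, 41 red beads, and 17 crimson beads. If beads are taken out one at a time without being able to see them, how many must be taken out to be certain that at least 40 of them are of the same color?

134

Treat the 5 colors as pigeonholes.
In the worst case we take at most 39 of each color, but all 29 ivory, all 32 teal, all 16 olive, and all 17 crimson (fewer than 39), giving 29 + 32 + 16 + 39 + 17 = 133.
One more bead then forces some color to 40, so 133 + 1 = 134.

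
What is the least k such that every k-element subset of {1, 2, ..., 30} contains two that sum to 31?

Partition {1, …, 30} into 15 pairs: {1,30}, {2,29}, …, {15,16}.
Choosing 15 integers — say the integers 1 through 15 — takes one from each pair and avoids the property.
Choosing 16 forces two into the same pair by pigeonhole, and those sum to 31. So 16.

16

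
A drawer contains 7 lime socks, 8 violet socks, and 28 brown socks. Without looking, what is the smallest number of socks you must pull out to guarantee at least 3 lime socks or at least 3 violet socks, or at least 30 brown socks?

The worst case stops just short of every target: 2 lime, 2 violet, all 28 brown — 2 + 2 + 28 = 32 socks.
One more sock must push some color to its target, so 32 + 1 = 33.

33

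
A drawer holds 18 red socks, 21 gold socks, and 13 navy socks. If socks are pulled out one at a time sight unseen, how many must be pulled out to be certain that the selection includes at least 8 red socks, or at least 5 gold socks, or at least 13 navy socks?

24

The worst case stops just short of every target: 7 red, 4 gold, 12 navy — 7 + 4 + 12 = 23 socks.
One more sock must push some color to its target, so 23 + 1 = 24.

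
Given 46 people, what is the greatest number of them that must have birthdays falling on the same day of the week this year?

The 46 people fall into 7 days of the week.
If each of the 7 days of the week held at most 6, the total would be at most 7 × 6 = 42 < 46, a contradiction.
So at least one holds ⌈46/7⌉ = 7.

7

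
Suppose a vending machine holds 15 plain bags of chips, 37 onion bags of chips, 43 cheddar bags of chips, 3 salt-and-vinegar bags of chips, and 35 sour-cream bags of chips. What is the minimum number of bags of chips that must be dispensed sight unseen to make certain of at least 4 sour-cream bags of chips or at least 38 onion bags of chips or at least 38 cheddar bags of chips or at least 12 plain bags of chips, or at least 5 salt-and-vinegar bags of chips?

Each of the 5 flavors has its own threshold; avoid all of them simultaneously.
The worst case stops just short of every target: 11 plain, 37 onion, 37 cheddar, all 3 salt-and-vinegar, 3 sour-cream — 11 + 37 + 37 + 3 + 3 = 91 bags of chips.
One more bag of chips must push some flavor to its target, so 91 + 1 = 92.

92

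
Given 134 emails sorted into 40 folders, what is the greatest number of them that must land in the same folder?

4

If each of the 40 folders held at most 3, the total would be at most 40 × 3 = 120 < 134, a contradiction.
So at least one holds ⌈134/40⌉ = 4.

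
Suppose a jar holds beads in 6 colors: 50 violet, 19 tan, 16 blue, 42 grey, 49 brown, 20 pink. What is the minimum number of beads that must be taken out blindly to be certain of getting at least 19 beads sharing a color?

In the worst case we take at most 18 of each color, but all 16 blue (fewer than 18), giving 18 + 18 + 16 + 18 + 18 + 18 = 106.
One more bead then forces some color to 19, so 106 + 1 = 107.

107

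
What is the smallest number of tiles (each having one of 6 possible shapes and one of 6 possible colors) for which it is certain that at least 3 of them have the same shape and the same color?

There are 6 × 6 = 36 (shape, color) combinations acting as pigeonholes.
With 36 × 2 = 72 tiles we could place exactly 2 in each, with no (shape, color) pair reaching 3.
One more forces some (shape, color) pair to hold 3, so 72 + 1 = 73.

73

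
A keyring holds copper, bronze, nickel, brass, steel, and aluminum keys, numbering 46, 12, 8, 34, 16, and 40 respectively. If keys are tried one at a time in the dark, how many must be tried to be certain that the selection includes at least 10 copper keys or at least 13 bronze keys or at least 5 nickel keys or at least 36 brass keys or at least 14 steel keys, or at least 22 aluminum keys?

94

The worst case stops just short of every target: 9 copper, 12 bronze, 4 nickel, all 34 brass, 13 steel, 21 aluminum — 9 + 12 + 4 + 34 + 13 + 21 = 93 keys.
One more key must push some type to its target, so 93 + 1 = 94.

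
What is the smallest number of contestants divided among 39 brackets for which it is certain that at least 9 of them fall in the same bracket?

There are 39 brackets acting as pigeonholes.
With 39 × 8 = 312 contestants we could place exactly 8 in each, with no class reaching 9.
One more forces some class to hold 9, so 312 + 1 = 313.

313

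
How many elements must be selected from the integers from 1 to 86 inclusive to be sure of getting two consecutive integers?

44

Partition {1, …, 86} into 43 pairs: {1,2}, {3,4}, …, {85,86}.
Choosing 43 integers — say the 43 even numbers 2, 4, …, 86 — takes one from each pair and avoids the property.
Choosing 44 forces two into the same pair by pigeonhole, and those are consecutive. So 44.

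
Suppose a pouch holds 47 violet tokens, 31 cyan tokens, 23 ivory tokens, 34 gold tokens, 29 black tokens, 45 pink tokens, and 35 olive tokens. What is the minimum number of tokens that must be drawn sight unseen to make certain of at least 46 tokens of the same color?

243

Treat the 7 colors as pigeonholes.
In the worst case we take at most 45 of each color, but all 31 cyan, all 23 ivory, all 34 gold, all 29 black, and all 35 olive (fewer than 45), giving 45 + 31 + 23 + 34 + 29 + 45 + 35 = 242.
One more token then forces some color to 46, so 242 + 1 = 243.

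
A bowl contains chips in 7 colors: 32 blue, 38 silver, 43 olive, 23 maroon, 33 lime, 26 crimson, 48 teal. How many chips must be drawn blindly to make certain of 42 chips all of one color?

235

In the worst case we take at most 41 of each color, but all 32 blue, all 38 silver, all 23 maroon, all 33 lime, and all 26 crimson (fewer than 41), giving 32 + 38 + 41 + 23 + 33 + 26 + 41 = 234.
One more chip then forces some color to 42, so 234 + 1 = 235.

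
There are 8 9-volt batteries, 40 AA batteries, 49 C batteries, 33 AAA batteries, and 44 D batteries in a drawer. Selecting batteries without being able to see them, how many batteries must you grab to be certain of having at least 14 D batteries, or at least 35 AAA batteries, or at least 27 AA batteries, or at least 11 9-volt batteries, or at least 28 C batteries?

The worst case stops just short of every target: all 8 9-volt, 26 AA, 27 C, all 33 AAA, 13 D — 8 + 26 + 27 + 33 + 13 = 107 batteries.
One more battery must push some type to its target, so 107 + 1 = 108.

108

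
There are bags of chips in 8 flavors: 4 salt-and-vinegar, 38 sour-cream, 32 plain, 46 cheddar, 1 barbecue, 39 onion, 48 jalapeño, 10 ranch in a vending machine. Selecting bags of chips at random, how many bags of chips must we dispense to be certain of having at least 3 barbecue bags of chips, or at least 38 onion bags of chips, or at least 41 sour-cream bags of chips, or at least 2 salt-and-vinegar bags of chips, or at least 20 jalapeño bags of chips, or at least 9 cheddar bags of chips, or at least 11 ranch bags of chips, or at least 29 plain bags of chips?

Each of the 8 flavors has its own threshold; avoid all of them simultaneously.
The worst case stops just short of every target: 1 salt-and-vinegar, all 38 sour-cream, 28 plain, 8 cheddar, all 1 barbecue, 37 onion, 19 jalapeño, 10 ranch — 1 + 38 + 28 + 8 + 1 + 37 + 19 + 10 = 142 bags of chips.
One more bag of chips must push some flavor to its target, so 142 + 1 = 143.

143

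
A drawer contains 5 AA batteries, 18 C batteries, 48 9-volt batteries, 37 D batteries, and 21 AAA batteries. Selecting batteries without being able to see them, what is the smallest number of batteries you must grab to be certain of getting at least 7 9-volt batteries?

88

The worst case draws every non-9-volt battery first: 5 + 18 + 37 + 21 = 81.
The next 7 draws are then forced to be 9-volt, giving 81 + 7 = 88.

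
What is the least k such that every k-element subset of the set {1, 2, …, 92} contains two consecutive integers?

47

Partition {1, …, 92} into 46 pairs: {1,2}, {3,4}, …, {91,92}.
Choosing 46 integers — say the 46 even numbers 2, 4, …, 92 — takes one from each pair and avoids the property.
Choosing 47 forces two into the same pair by pigeonhole, and those are consecutive. So 47.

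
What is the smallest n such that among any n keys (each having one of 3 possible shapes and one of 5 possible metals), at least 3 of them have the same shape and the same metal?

31

There are 3 × 5 = 15 (shape, metal) combinations acting as pigeonholes.
With 15 × 2 = 30 keys we could place exactly 2 in each, with no (shape, metal) pair reaching 3.
One more forces some (shape, metal) pair to hold 3, so 30 + 1 = 31.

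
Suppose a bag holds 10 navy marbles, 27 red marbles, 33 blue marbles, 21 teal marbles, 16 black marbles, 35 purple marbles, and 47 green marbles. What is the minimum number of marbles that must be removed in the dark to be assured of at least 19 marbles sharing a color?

Treat the 7 colors as pigeonholes.
In the worst case we take at most 18 of each color, but all 10 navy and all 16 black (fewer than 18), giving 10 + 18 + 18 + 18 + 16 + 18 + 18 = 116.
One more marble then forces some color to 19, so 116 + 1 = 117.

117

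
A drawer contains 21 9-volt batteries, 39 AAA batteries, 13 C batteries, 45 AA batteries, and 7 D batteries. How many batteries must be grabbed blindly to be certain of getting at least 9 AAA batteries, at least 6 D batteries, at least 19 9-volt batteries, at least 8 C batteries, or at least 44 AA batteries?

82

The worst case stops just short of every target: 18 9-volt, 8 AAA, 7 C, 43 AA, 5 D — 18 + 8 + 7 + 43 + 5 = 81 batteries.
One more battery must push some type to its target, so 81 + 1 = 82.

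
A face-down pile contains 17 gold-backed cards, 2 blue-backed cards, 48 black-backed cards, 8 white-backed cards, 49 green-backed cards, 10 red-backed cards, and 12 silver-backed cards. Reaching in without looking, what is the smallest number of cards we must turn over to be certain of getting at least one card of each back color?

The hardest back color to obtain is blue-backed: we could draw every other card first — 146 − 2 = 144 cards — without a single blue-backed one.
The next draw must be blue-backed, so 144 + 1 = 145.

145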